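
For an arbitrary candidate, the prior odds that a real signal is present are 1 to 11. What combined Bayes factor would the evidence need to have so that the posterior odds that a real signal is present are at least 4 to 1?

Prior odds = 1/11.
Target odds = 4.
Required Bayes factor = 4 ÷ (1/11) = 44.

44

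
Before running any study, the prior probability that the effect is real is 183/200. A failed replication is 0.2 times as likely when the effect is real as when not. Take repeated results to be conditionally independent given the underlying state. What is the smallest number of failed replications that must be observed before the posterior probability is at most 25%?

3

Prior odds: 0.915 ÷ 0.085 = 183/17.
Likelihood ratio per failed replication = 0.2.
Target posterior odds = 0.25/0.75 = 1/3.
Require 0.2ⁿ ≤ 1/3 ÷ (183/17) = 17/549.
0.2² = 0.04 is still above 17/549 but 0.2³ = 0.008 is at or below it, so n = 3.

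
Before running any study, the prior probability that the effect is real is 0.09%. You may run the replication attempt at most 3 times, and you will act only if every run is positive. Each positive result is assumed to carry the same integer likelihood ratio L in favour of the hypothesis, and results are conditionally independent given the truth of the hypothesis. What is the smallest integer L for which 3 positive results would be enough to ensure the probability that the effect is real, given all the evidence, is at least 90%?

22

Prior odds = 0.0009/0.9991 = 9/9991.
Target odds = 0.9/0.1 = 9.
Need L³ ≥ 9 ÷ (9/9991) = 9991.
21³ = 9261 < 9991 ≤ 10648 = 22³, so L = 22.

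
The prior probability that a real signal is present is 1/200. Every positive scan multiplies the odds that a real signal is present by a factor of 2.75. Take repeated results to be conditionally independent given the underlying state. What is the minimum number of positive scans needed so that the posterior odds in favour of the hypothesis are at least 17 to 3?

Prior odds = 0.005/0.995 = 1/199.
Likelihood ratio per positive scan = 2.75.
Target odds = 17/3.
Need (1/199) × 2.75ⁿ ≥ 17/3, i.e. 2.75ⁿ ≥ 3383/3.
2.75⁶ = 1771561/4096 falls short of 3383/3 but 2.75⁷ = 19487171/16384 reaches it, so n = 7.

7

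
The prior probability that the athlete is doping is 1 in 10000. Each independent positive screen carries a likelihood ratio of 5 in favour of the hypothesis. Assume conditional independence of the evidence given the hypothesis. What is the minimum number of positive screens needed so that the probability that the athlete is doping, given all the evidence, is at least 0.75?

7

Prior odds: 0.0001 ÷ 0.9999 = 1/9999.
Likelihood ratio per positive screen = 5.
Target posterior odds = 0.75/0.25 = 3.
Require 5ⁿ ≥ 3 ÷ (1/9999) = 29997.
5⁶ = 15625 falls short of 29997 but 5⁷ = 78125 reaches it, so n = 7.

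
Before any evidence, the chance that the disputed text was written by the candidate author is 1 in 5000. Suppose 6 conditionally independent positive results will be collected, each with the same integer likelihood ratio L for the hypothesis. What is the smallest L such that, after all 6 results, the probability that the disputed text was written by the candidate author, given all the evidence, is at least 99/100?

Prior odds = 0.0002/0.9998 = 1/4999.
Target odds = 0.99/0.01 = 99.
Need L⁶ ≥ 99 ÷ (1/4999) = 494901.
8⁶ = 262144 < 494901 ≤ 531441 = 9⁶, so L = 9.

9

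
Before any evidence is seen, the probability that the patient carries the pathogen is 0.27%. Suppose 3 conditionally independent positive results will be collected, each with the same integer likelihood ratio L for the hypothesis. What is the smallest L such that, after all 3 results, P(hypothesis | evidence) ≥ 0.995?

42

Prior odds = 0.0027/0.9973 = 27/9973.
Target odds = 0.995/0.005 = 199.
Need L³ ≥ 199 ÷ (27/9973) = 1984627/27.
41³ = 68921 < 1984627/27 ≤ 74088 = 42³, so L = 42.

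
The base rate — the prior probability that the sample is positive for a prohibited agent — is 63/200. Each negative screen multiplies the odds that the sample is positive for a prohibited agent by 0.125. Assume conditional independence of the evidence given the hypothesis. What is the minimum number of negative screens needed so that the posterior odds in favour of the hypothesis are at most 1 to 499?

3

Prior odds = 0.315/0.685 = 63/137.
Likelihood ratio per negative screen = 0.125.
Target odds = 1/499.
Require 0.125ⁿ ≤ 1/499 ÷ (63/137) = 137/31437.
0.125² = 0.015625 is still above 137/31437 but 0.125³ = 0.001953125 is at or below it, so n = 3.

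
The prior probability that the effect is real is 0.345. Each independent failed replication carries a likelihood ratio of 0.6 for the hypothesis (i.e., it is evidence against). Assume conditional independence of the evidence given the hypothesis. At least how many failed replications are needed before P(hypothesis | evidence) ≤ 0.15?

Prior odds: 0.345 ÷ 0.655 = 69/131.
Likelihood ratio per failed replication = 0.6.
Target odds: 0.15 ÷ 0.85 = 3/17.
Need (69/131) × 0.6ⁿ ≤ 3/17, i.e. 0.6ⁿ ≤ 131/391.
0.6² = 0.36 is still above 131/391 but 0.6³ = 0.216 is at or below it, so n = 3.

3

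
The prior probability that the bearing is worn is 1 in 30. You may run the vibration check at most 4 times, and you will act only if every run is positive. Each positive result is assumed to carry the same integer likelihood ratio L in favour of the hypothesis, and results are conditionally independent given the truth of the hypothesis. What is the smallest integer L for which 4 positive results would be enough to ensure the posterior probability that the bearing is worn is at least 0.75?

4

Prior odds = (1/30)/(29/30) = 1/29.
Target odds = 0.75/0.25 = 3.
Need L⁴ ≥ 3 ÷ (1/29) = 87.
3⁴ = 81 < 87 ≤ 256 = 4⁴, so L = 4.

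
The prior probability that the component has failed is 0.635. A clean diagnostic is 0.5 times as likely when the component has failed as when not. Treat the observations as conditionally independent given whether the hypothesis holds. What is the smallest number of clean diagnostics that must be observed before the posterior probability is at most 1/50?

7

Prior odds: 0.635 ÷ 0.365 = 127/73.
Likelihood ratio per clean diagnostic = 0.5.
Target odds: 0.02 ÷ 0.98 = 1/49.
Require 0.5ⁿ ≤ 1/49 ÷ (127/73) = 73/6223.
0.5⁶ = 0.015625 is still above 73/6223 but 0.5⁷ = 0.0078125 is at or below it, so n = 7.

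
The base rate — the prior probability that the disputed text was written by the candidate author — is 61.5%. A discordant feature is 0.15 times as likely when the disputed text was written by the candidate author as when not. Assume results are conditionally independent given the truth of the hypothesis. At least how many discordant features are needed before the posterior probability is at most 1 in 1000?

Prior odds = 0.615/0.385 = 123/77.
Likelihood ratio per discordant feature = 0.15.
Target posterior odds = 0.001/0.999 = 1/999.
Need (123/77) × 0.15ⁿ ≤ 1/999, i.e. 0.15ⁿ ≤ 77/122877.
0.15³ = 0.003375 is still above 77/122877 but 0.15⁴ = 81/160000 is at or below it, so n = 4.

4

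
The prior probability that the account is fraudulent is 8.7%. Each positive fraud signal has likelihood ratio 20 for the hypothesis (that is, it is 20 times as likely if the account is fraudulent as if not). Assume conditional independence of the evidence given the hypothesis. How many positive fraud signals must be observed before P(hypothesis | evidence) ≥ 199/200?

3

Prior odds = 0.087/0.913 = 87/913.
Likelihood ratio per positive fraud signal = 20.
Target posterior odds = 0.995/0.005 = 199.
Require 20ⁿ ≥ 199 ÷ (87/913) = 181687/87.
20² = 400 falls short of 181687/87 but 20³ = 8000 reaches it, so n = 3.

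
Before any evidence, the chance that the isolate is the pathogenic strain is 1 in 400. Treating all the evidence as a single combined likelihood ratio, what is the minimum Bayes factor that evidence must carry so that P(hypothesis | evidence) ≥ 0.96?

9576

Prior odds = 0.0025/0.9975 = 1/399.
Target odds = 0.96/0.04 = 24.
Required Bayes factor = 24 ÷ (1/399) = 9576.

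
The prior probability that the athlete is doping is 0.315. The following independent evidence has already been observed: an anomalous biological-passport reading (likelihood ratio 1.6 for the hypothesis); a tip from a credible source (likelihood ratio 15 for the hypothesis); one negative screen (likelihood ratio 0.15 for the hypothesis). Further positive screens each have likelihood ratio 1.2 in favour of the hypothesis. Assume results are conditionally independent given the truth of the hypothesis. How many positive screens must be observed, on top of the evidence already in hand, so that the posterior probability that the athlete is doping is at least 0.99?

23

Prior odds = 0.315/0.685 = 63/137.
Combined Bayes factor of the evidence already in hand = 1.6 × 15 × 0.15 = 3.6.
Odds after that evidence = (63/137) × 3.6 = 1134/685.
Target odds = 0.99/0.01 = 99.
Need 1.2ⁿ ≥ 99 ÷ (1134/685) = 7535/126.
1.2²² ≈55.2061 falls short of 7535/126 but 1.2²³ ≈66.2474 reaches it, so n = 23.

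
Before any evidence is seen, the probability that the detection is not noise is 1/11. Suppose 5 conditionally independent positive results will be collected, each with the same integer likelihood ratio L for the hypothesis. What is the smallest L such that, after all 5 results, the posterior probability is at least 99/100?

4

Prior odds = (1/11)/(10/11) = 0.1.
Target odds = 0.99/0.01 = 99.
Need L⁵ ≥ 99 ÷ 0.1 = 990.
3⁵ = 243 < 990 ≤ 1024 = 4⁵, so L = 4.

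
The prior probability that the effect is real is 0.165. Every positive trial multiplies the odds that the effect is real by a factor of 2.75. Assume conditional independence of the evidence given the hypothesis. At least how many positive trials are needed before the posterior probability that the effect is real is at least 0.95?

5

Prior odds = 0.165/0.835 = 33/167.
Likelihood ratio per positive trial = 2.75.
Target odds: 0.95 ÷ 0.05 = 19.
Require 2.75ⁿ ≥ 19 ÷ (33/167) = 3173/33.
2.75⁴ = 57.19140625 falls short of 3173/33 but 2.75⁵ = 161051/1024 reaches it, so n = 5.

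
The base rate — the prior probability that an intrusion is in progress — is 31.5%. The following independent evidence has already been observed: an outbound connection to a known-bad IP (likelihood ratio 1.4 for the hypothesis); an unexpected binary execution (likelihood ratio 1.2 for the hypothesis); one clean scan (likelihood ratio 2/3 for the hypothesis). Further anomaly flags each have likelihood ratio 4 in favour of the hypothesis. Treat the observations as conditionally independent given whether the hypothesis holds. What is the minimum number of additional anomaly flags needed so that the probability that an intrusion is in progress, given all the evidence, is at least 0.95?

3

Prior odds = 0.315/0.685 = 63/137.
Combined Bayes factor of the evidence already in hand = 1.4 × 1.2 × (2/3) = 1.12.
Odds after that evidence = (63/137) × 1.12 = 1764/3425.
Target odds = 0.95/0.05 = 19.
Need 4ⁿ ≥ 19 ÷ (1764/3425) = 65075/1764.
4² = 16 falls short of 65075/1764 but 4³ = 64 reaches it, so n = 3.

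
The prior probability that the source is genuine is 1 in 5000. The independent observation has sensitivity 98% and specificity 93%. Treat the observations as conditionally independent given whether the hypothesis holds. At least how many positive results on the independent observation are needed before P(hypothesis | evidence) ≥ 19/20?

Prior odds = 0.0002/0.9998 = 1/4999.
False-positive rate = 1 − 0.93 = 0.07; likelihood ratio of a positive = 0.98/0.07 = 14.
Target posterior odds = 0.95/0.05 = 19.
Need (1/4999) × 14ⁿ ≥ 19, i.e. 14ⁿ ≥ 94981.
14⁴ = 38416 falls short of 94981 but 14⁵ = 537824 reaches it, so n = 5.

5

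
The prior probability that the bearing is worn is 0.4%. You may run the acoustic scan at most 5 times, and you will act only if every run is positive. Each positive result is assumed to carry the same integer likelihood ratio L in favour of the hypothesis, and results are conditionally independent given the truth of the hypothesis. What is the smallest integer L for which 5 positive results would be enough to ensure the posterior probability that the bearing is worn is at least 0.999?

Prior odds = 0.004/0.996 = 1/249.
Target odds = 0.999/0.001 = 999.
Need L⁵ ≥ 999 ÷ (1/249) = 248751.
11⁵ = 161051 < 248751 ≤ 248832 = 12⁵, so L = 12.

12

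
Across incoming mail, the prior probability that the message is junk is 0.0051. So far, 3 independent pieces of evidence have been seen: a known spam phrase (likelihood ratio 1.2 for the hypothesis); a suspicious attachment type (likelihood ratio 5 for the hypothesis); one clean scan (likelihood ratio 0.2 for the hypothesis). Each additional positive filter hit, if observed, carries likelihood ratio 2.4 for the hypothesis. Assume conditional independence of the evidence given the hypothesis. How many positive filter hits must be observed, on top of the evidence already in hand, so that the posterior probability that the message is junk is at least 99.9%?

14

Prior odds = 0.0051/0.9949 = 51/9949.
Combined Bayes factor of the evidence already in hand = 1.2 × 5 × 0.2 = 1.2.
Odds after that evidence = (51/9949) × 1.2 = 306/49745.
Target odds = 0.999/0.001 = 999.
Need 2.4ⁿ ≥ 999 ÷ (306/49745) = 5521695/34.
2.4¹³ ≈87648.8 falls short of 5521695/34 but 2.4¹⁴ ≈210357 reaches it, so n = 14.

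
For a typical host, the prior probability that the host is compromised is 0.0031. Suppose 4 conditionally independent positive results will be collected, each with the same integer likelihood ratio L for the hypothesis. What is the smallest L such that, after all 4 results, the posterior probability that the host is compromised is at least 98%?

Prior odds = 0.0031/0.9969 = 31/9969.
Target odds = 0.98/0.02 = 49.
Need L⁴ ≥ 49 ÷ (31/9969) = 488481/31.
11⁴ = 14641 < 488481/31 ≤ 20736 = 12⁴, so L = 12.

12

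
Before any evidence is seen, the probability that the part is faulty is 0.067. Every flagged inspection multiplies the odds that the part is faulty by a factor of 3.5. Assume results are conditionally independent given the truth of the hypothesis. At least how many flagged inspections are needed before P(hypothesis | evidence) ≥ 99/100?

6

Prior odds = 0.067/0.933 = 67/933.
Likelihood ratio per flagged inspection = 3.5.
Target posterior odds = 0.99/0.01 = 99.
Need (67/933) × 3.5ⁿ ≥ 99, i.e. 3.5ⁿ ≥ 92367/67.
3.5⁵ = 525.21875 falls short of 92367/67 but 3.5⁶ = 1838.265625 reaches it, so n = 6.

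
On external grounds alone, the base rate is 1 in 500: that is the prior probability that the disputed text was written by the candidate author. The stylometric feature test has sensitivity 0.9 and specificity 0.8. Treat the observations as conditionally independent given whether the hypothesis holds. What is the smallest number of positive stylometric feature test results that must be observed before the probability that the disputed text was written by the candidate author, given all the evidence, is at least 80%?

Prior odds: 0.002 ÷ 0.998 = 1/499.
False-positive rate = 1 − 0.8 = 0.2; likelihood ratio of a positive = 0.9/0.2 = 4.5.
Target odds: 0.8 ÷ 0.2 = 4.
Require 4.5ⁿ ≥ 4 ÷ (1/499) = 1996.
4.5⁵ = 1845.28125 falls short of 1996 but 4.5⁶ = 8303.765625 reaches it, so n = 6.

6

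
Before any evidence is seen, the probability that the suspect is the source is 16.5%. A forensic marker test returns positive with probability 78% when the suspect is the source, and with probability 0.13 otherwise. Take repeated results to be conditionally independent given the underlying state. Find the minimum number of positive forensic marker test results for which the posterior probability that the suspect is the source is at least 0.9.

3

Prior odds = 0.165/0.835 = 33/167.
Likelihood ratio of a positive result = 0.78/0.13 = 6.
Target odds: 0.9 ÷ 0.1 = 9.
Need (33/167) × 6ⁿ ≥ 9, i.e. 6ⁿ ≥ 501/11.
6² = 36 falls short of 501/11 but 6³ = 216 reaches it, so n = 3.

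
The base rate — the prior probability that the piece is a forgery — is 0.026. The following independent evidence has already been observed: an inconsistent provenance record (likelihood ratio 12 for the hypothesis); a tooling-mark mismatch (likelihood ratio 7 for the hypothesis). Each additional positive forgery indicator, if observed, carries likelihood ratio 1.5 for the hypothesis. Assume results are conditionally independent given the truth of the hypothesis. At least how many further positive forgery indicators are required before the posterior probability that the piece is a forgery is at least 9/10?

4

Prior odds = 0.026/0.974 = 13/487.
Combined Bayes factor of the evidence already in hand = 12 × 7 = 84.
Odds after that evidence = (13/487) × 84 = 1092/487.
Target odds = 0.9/0.1 = 9.
Need 1.5ⁿ ≥ 9 ÷ (1092/487) = 1461/364.
1.5³ = 3.375 falls short of 1461/364 but 1.5⁴ = 5.0625 reaches it, so n = 4.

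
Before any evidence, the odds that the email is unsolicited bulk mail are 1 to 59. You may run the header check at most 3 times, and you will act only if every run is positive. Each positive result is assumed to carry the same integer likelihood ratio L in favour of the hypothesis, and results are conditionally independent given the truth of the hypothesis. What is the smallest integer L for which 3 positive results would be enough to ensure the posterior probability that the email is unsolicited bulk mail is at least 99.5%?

23

Prior odds = 1/59.
Target odds = 0.995/0.005 = 199.
Need L³ ≥ 199 ÷ (1/59) = 11741.
22³ = 10648 < 11741 ≤ 12167 = 23³, so L = 23.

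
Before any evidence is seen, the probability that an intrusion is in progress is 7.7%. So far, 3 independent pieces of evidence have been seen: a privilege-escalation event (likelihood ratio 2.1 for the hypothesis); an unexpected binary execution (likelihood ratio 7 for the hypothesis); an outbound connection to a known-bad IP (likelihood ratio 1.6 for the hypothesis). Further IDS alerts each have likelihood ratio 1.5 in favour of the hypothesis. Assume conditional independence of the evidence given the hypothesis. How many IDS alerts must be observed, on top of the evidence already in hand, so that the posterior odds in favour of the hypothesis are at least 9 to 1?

4

Prior odds = 0.077/0.923 = 77/923.
Combined Bayes factor of the evidence already in hand = 2.1 × 7 × 1.6 = 23.52.
Odds after that evidence = (77/923) × 23.52 = 45276/23075.
Target odds = 9.
Need 1.5ⁿ ≥ 9 ÷ (45276/23075) = 69225/15092.
1.5³ = 3.375 falls short of 69225/15092 but 1.5⁴ = 5.0625 reaches it, so n = 4.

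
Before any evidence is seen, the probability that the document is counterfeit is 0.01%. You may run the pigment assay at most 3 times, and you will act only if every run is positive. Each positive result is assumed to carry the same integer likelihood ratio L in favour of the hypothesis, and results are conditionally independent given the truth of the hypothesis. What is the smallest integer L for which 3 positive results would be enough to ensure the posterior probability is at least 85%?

39

Prior odds = 0.0001/0.9999 = 1/9999.
Target odds = 0.85/0.15 = 17/3.
Need L³ ≥ 17/3 ÷ (1/9999) = 56661.
38³ = 54872 < 56661 ≤ 59319 = 39³, so L = 39.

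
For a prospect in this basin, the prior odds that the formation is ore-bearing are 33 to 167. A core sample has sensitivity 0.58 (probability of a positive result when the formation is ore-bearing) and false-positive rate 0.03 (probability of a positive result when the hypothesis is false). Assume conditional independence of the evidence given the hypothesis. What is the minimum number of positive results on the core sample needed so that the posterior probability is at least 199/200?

Prior odds = 33/167.
Likelihood ratio of a positive result = 0.58/0.03 = 58/3.
Target odds: 0.995 ÷ 0.005 = 199.
Require (58/3)ⁿ ≥ 199 ÷ (33/167) = 33233/33.
(58/3)² = 3364/9 falls short of 33233/33 but (58/3)³ = 195112/27 reaches it, so n = 3.

3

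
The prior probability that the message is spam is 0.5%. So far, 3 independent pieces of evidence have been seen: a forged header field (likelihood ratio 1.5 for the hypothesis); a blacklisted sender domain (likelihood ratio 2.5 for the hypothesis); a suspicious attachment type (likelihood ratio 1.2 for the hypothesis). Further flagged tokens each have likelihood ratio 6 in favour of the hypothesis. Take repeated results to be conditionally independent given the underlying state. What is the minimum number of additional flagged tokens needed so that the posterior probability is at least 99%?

5

Prior odds = 0.005/0.995 = 1/199.
Combined Bayes factor of the evidence already in hand = 1.5 × 2.5 × 1.2 = 4.5.
Odds after that evidence = (1/199) × 4.5 = 9/398.
Target odds = 0.99/0.01 = 99.
Need 6ⁿ ≥ 99 ÷ (9/398) = 4378.
6⁴ = 1296 falls short of 4378 but 6⁵ = 7776 reaches it, so n = 5.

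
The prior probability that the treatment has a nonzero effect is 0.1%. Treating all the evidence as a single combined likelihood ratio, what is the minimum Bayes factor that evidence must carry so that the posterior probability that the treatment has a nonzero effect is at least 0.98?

48951

Prior odds = 0.001/0.999 = 1/999.
Target odds = 0.98/0.02 = 49.
Required Bayes factor = 49 ÷ (1/999) = 48951.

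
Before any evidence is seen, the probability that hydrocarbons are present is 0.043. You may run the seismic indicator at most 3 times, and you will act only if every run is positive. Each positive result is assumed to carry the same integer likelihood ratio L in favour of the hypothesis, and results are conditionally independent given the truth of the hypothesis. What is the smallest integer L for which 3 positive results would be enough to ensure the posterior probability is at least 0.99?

14

Prior odds = 0.043/0.957 = 43/957.
Target odds = 0.99/0.01 = 99.
Need L³ ≥ 99 ÷ (43/957) = 94743/43.
13³ = 2197 < 94743/43 ≤ 2744 = 14³, so L = 14.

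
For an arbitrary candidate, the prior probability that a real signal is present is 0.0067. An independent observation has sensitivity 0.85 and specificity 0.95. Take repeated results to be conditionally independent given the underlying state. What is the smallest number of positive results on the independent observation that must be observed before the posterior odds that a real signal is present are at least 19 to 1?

Prior odds: 0.0067 ÷ 0.9933 = 67/9933.
False-positive rate = 1 − 0.95 = 0.05; likelihood ratio of a positive = 0.85/0.05 = 17.
Target odds = 19.
Require 17ⁿ ≥ 19 ÷ (67/9933) = 188727/67.
17² = 289 falls short of 188727/67 but 17³ = 4913 reaches it, so n = 3.

3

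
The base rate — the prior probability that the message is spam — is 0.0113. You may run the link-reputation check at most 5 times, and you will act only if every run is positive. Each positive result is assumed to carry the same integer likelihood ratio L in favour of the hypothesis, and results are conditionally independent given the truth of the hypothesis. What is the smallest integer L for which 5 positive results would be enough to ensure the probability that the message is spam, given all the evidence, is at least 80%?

4

Prior odds = 0.0113/0.9887 = 113/9887.
Target odds = 0.8/0.2 = 4.
Need L⁵ ≥ 4 ÷ (113/9887) = 39548/113.
3⁵ = 243 < 39548/113 ≤ 1024 = 4⁵, so L = 4.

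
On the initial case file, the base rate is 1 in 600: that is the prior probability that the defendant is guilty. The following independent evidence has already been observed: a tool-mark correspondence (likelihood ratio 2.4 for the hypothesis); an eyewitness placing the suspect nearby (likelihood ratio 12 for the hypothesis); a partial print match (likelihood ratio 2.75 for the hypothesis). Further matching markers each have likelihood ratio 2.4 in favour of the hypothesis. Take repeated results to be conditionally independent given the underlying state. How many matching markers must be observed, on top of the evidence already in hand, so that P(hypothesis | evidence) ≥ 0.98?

7

Prior odds = (1/600)/(599/600) = 1/599.
Combined Bayes factor of the evidence already in hand = 2.4 × 12 × 2.75 = 79.2.
Odds after that evidence = (1/599) × 79.2 = 396/2995.
Target odds = 0.98/0.02 = 49.
Need 2.4ⁿ ≥ 49 ÷ (396/2995) = 146755/396.
2.4⁶ = 2985984/15625 falls short of 146755/396 but 2.4⁷ = 35831808/78125 reaches it, so n = 7.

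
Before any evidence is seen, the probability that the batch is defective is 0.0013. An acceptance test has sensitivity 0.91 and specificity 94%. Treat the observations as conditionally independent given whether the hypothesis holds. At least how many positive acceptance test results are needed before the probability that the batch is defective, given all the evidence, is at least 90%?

4

Prior odds: 0.0013 ÷ 0.9987 = 13/9987.
False-positive rate = 1 − 0.94 = 0.06; likelihood ratio of a positive = 0.91/0.06 = 91/6.
Target posterior odds = 0.9/0.1 = 9.
Need (13/9987) × (91/6)ⁿ ≥ 9, i.e. (91/6)ⁿ ≥ 89883/13.
(91/6)³ = 753571/216 falls short of 89883/13 but (91/6)⁴ = 68574961/1296 reaches it, so n = 4.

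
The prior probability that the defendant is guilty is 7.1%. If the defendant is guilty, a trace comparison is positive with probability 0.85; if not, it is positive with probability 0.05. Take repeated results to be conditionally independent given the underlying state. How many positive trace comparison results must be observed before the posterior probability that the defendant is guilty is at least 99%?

3

Prior odds = 0.071/0.929 = 71/929.
Likelihood ratio of a positive = 0.85/0.05 = 17.
Target odds: 0.99 ÷ 0.01 = 99.
Need (71/929) × 17ⁿ ≥ 99, i.e. 17ⁿ ≥ 91971/71.
17² = 289 falls short of 91971/71 but 17³ = 4913 reaches it, so n = 3.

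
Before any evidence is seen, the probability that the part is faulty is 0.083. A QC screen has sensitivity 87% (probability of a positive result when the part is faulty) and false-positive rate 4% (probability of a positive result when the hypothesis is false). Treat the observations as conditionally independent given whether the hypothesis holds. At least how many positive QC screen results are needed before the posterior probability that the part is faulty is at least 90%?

2

Prior odds = 0.083/0.917 = 83/917.
Likelihood ratio of a positive result = 0.87/0.04 = 21.75.
Target posterior odds = 0.9/0.1 = 9.
Need (83/917) × 21.75ⁿ ≥ 9, i.e. 21.75ⁿ ≥ 8253/83.
21.75¹ = 21.75 falls short of 8253/83 but 21.75² = 473.0625 reaches it, so n = 2.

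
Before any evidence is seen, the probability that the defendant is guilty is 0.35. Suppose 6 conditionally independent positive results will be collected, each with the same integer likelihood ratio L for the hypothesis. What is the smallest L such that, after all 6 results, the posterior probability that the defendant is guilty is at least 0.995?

Prior odds = 0.35/0.65 = 7/13.
Target odds = 0.995/0.005 = 199.
Need L⁶ ≥ 199 ÷ (7/13) = 2587/7.
2⁶ = 64 < 2587/7 ≤ 729 = 3⁶, so L = 3.

3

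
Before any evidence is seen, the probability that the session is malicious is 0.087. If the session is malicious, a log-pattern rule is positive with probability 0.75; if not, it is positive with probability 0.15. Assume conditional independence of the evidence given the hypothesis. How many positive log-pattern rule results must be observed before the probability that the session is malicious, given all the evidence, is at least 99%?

5

Prior odds = 0.087/0.913 = 87/913.
Likelihood ratio of a positive = 0.75/0.15 = 5.
Target odds: 0.99 ÷ 0.01 = 99.
Need (87/913) × 5ⁿ ≥ 99, i.e. 5ⁿ ≥ 30129/29.
5⁴ = 625 falls short of 30129/29 but 5⁵ = 3125 reaches it, so n = 5.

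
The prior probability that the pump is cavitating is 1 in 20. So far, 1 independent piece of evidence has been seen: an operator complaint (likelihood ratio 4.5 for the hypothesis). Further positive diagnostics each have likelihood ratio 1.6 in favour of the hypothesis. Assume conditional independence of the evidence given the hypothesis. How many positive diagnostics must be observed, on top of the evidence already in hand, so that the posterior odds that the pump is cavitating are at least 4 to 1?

Prior odds = 0.05/0.95 = 1/19.
Bayes factor of the evidence already in hand = 4.5.
Odds after that evidence = (1/19) × 4.5 = 9/38.
Target odds = 4.
Need 1.6ⁿ ≥ 4 ÷ (9/38) = 152/9.
1.6⁶ = 262144/15625 falls short of 152/9 but 1.6⁷ = 2097152/78125 reaches it, so n = 7.

7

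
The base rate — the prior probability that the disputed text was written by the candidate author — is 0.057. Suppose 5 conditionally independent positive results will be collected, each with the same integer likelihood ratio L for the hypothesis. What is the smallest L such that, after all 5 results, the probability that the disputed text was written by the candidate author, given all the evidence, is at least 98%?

Prior odds = 0.057/0.943 = 57/943.
Target odds = 0.98/0.02 = 49.
Need L⁵ ≥ 49 ÷ (57/943) = 46207/57.
3⁵ = 243 < 46207/57 ≤ 1024 = 4⁵, so L = 4.

4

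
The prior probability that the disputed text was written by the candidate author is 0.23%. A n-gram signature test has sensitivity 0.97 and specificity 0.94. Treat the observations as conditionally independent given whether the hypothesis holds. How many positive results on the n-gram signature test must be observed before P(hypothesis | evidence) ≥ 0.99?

Prior odds: 0.0023 ÷ 0.9977 = 23/9977.
False-positive rate = 1 − 0.94 = 0.06; likelihood ratio of a positive = 0.97/0.06 = 97/6.
Target odds: 0.99 ÷ 0.01 = 99.
Need (23/9977) × (97/6)ⁿ ≥ 99, i.e. (97/6)ⁿ ≥ 987723/23.
(97/6)³ = 912673/216 falls short of 987723/23 but (97/6)⁴ = 88529281/1296 reaches it, so n = 4.

4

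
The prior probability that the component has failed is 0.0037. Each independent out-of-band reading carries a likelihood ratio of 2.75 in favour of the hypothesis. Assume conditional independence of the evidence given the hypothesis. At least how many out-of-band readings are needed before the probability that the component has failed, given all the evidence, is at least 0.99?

Prior odds = 0.0037/0.9963 = 37/9963.
Likelihood ratio per out-of-band reading = 2.75.
Target posterior odds = 0.99/0.01 = 99.
Need (37/9963) × 2.75ⁿ ≥ 99, i.e. 2.75ⁿ ≥ 986337/37.
2.75¹⁰ ≈24735.9 falls short of 986337/37 but 2.75¹¹ ≈68023.6 reaches it, so n = 11.

11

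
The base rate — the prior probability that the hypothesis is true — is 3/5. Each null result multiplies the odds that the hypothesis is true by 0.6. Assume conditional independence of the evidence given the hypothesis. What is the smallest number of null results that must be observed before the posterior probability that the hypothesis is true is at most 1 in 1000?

15

Prior odds = 0.6/0.4 = 1.5.
Likelihood ratio per null result = 0.6.
Target posterior odds = 0.001/0.999 = 1/999.
Need 1.5 × 0.6ⁿ ≤ 1/999, i.e. 0.6ⁿ ≤ 2/2997.
0.6¹⁴ ≈0.000783642 is still above 2/2997 but 0.6¹⁵ ≈0.000470185 is at or below it, so n = 15.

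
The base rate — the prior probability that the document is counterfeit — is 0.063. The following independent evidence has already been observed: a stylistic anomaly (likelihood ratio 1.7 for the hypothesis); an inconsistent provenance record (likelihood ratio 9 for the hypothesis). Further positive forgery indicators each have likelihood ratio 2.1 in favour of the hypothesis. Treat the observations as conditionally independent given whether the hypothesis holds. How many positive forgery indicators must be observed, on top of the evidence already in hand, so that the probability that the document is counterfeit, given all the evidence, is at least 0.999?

10

Prior odds = 0.063/0.937 = 63/937.
Combined Bayes factor of the evidence already in hand = 1.7 × 9 = 15.3.
Odds after that evidence = (63/937) × 15.3 = 9639/9370.
Target odds = 0.999/0.001 = 999.
Need 2.1ⁿ ≥ 999 ÷ (9639/9370) = 346690/357.
2.1⁹ ≈794.28 falls short of 346690/357 but 2.1¹⁰ ≈1667.99 reaches it, so n = 10.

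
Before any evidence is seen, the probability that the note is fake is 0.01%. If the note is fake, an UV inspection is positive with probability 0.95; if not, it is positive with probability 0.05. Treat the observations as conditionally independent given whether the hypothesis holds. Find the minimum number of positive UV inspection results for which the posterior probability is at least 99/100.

Prior odds: 0.0001 ÷ 0.9999 = 1/9999.
Likelihood ratio of a positive = 0.95/0.05 = 19.
Target odds: 0.99 ÷ 0.01 = 99.
Require 19ⁿ ≥ 99 ÷ (1/9999) = 989901.
19⁴ = 130321 falls short of 989901 but 19⁵ = 2476099 reaches it, so n = 5.

5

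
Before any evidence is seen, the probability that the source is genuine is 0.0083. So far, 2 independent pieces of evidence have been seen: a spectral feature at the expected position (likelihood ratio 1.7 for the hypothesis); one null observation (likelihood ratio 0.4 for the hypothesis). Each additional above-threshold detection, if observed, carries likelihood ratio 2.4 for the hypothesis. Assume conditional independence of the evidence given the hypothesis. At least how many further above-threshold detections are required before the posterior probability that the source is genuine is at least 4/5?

Prior odds = 0.0083/0.9917 = 83/9917.
Combined Bayes factor of the evidence already in hand = 1.7 × 0.4 = 0.68.
Odds after that evidence = (83/9917) × 0.68 = 1411/247925.
Target odds = 0.8/0.2 = 4.
Need 2.4ⁿ ≥ 4 ÷ (1411/247925) = 991700/1411.
2.4⁷ = 35831808/78125 falls short of 991700/1411 but 2.4⁸ = 429981696/390625 reaches it, so n = 8.

8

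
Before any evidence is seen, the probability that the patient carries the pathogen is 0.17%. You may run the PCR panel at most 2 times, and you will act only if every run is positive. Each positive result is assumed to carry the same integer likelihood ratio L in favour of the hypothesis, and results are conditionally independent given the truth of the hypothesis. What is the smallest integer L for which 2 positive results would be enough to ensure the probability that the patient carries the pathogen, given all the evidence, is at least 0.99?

Prior odds = 0.0017/0.9983 = 17/9983.
Target odds = 0.99/0.01 = 99.
Need L² ≥ 99 ÷ (17/9983) = 988317/17.
241² = 58081 < 988317/17 ≤ 58564 = 242², so L = 242.

242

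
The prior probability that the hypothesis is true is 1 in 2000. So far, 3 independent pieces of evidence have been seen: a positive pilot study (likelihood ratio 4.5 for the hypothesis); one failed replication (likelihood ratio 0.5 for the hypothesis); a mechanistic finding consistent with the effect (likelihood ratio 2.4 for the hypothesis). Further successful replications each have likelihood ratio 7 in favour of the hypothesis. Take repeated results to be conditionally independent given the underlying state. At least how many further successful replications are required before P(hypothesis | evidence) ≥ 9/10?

5

Prior odds = 0.0005/0.9995 = 1/1999.
Combined Bayes factor of the evidence already in hand = 4.5 × 0.5 × 2.4 = 5.4.
Odds after that evidence = (1/1999) × 5.4 = 27/9995.
Target odds = 0.9/0.1 = 9.
Need 7ⁿ ≥ 9 ÷ (27/9995) = 9995/3.
7⁴ = 2401 falls short of 9995/3 but 7⁵ = 16807 reaches it, so n = 5.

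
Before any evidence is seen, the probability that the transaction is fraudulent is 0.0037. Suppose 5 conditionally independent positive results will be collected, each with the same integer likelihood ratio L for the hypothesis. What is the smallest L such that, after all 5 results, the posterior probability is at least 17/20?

Prior odds = 0.0037/0.9963 = 37/9963.
Target odds = 0.85/0.15 = 17/3.
Need L⁵ ≥ 17/3 ÷ (37/9963) = 56457/37.
4⁵ = 1024 < 56457/37 ≤ 3125 = 5⁵, so L = 5.

5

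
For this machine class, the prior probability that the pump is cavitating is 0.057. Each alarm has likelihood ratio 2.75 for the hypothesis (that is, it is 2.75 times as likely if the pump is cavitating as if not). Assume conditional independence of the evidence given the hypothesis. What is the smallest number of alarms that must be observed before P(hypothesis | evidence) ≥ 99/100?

8

Prior odds: 0.057 ÷ 0.943 = 57/943.
Likelihood ratio per alarm = 2.75.
Target odds: 0.99 ÷ 0.01 = 99.
Need (57/943) × 2.75ⁿ ≥ 99, i.e. 2.75ⁿ ≥ 31119/19.
2.75⁷ = 19487171/16384 falls short of 31119/19 but 2.75⁸ = 214358881/65536 reaches it, so n = 8.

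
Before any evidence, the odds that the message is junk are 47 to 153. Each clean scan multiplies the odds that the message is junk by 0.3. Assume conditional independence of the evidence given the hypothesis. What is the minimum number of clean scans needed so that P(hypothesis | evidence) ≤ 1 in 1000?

5

Prior odds = 47/153.
Likelihood ratio per clean scan = 0.3.
Target posterior odds = 0.001/0.999 = 1/999.
Need (47/153) × 0.3ⁿ ≤ 1/999, i.e. 0.3ⁿ ≤ 17/5217.
0.3⁴ = 0.0081 is still above 17/5217 but 0.3⁵ = 243/100000 is at or below it, so n = 5.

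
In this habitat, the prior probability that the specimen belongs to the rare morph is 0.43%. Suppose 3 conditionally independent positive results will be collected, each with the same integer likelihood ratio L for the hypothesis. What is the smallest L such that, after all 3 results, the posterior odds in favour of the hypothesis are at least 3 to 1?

9

Prior odds = 0.0043/0.9957 = 43/9957.
Target odds = 3.
Need L³ ≥ 3 ÷ (43/9957) = 29871/43.
8³ = 512 < 29871/43 ≤ 729 = 9³, so L = 9.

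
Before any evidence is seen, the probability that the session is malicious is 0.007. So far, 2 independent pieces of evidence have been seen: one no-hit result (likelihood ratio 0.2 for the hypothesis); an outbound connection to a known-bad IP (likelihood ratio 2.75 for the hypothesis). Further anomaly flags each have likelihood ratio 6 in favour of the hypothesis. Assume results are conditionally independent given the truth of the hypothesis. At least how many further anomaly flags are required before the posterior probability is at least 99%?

6

Prior odds = 0.007/0.993 = 7/993.
Combined Bayes factor of the evidence already in hand = 0.2 × 2.75 = 0.55.
Odds after that evidence = (7/993) × 0.55 = 77/19860.
Target odds = 0.99/0.01 = 99.
Need 6ⁿ ≥ 99 ÷ (77/19860) = 178740/7.
6⁵ = 7776 falls short of 178740/7 but 6⁶ = 46656 reaches it, so n = 6.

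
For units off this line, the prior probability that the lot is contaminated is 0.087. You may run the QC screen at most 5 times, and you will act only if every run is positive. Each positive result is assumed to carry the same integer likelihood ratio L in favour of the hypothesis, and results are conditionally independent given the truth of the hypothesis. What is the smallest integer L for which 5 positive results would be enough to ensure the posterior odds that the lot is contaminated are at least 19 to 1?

Prior odds = 0.087/0.913 = 87/913.
Target odds = 19.
Need L⁵ ≥ 19 ÷ (87/913) = 17347/87.
2⁵ = 32 < 17347/87 ≤ 243 = 3⁵, so L = 3.

3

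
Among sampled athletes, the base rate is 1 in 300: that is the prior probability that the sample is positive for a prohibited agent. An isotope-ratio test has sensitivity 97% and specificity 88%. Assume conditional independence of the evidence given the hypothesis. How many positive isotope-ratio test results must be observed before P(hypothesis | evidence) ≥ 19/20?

5

Prior odds: (1/300) ÷ (299/300) = 1/299.
False-positive rate = 1 − 0.88 = 0.12; likelihood ratio of a positive = 0.97/0.12 = 97/12.
Target posterior odds = 0.95/0.05 = 19.
Need (1/299) × (97/12)ⁿ ≥ 19, i.e. (97/12)ⁿ ≥ 5681.
(97/12)⁴ = 88529281/20736 falls short of 5681 but (97/12)⁵ ≈34510.6 reaches it, so n = 5.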